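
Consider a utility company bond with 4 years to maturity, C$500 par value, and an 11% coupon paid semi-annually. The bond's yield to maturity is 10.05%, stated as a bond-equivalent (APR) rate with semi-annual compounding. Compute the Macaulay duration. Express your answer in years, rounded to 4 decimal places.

Periodic yield y = 0.05025. Discount each cash flow and weight by its period:
  t   CF        PV=CF/(1+0.05025)^t    t·PV
  1        27.50        26.1842        26.1842
  2        27.50        24.9314        49.8629
  3        27.50        23.7386        71.2157
  4        27.50        22.6028        90.4111
  5        27.50        21.5213       107.6067
  6        27.50        20.4916       122.9498
  7        27.50        19.5112       136.5784
  8       527.50       356.3534     2,850.8274
  Σ                    515.3346     3,455.6362
Price P = Σ PV = 515.3346.
Macaulay duration = Σ(t·PV) / P = 3,455.6362 / 515.3346 = 6.70562 half-year periods.
In years: 6.70562 / 2 = 3.35281 years.

3.3528 years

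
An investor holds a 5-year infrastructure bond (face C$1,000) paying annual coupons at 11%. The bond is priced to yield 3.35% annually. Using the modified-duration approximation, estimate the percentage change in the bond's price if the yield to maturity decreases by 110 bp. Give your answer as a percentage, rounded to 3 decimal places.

Periodic yield y = 0.0335. Modified duration first:
  t   CF        PV=CF/(1+0.0335)^t    t·PV
  1       110.00       106.4344       106.4344
  2       110.00       102.9845       205.9689
  3       110.00        99.6463       298.9389
  4       110.00        96.4164       385.6655
  5     1,110.00       941.3922     4,706.9608
  Σ                  1,346.8737     5,703.9686
P = 1,346.8737; D_Mac = 4.23497 yrs; D_mod = 4.23497/(1+0.0335) = 4.09770 yrs.
ΔP/P ≈ -D_mod · Δy = -4.09770 × (-0.011) = +0.045075 = +4.5075%.

+4.507%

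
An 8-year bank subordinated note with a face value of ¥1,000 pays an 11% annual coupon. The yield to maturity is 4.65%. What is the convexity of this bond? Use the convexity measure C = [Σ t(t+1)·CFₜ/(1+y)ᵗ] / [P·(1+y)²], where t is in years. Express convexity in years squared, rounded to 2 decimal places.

With y = 0.0465:
  t   CF        PV=CF/(1+0.0465)^t    t·PV        t(t+1)·PV
  1       110.00       105.1123       105.1123         210.2246
  2       110.00       100.4417       200.8835         602.6504
  3       110.00        95.9787       287.9362       1,151.7447
  4       110.00        91.7140       366.8561       1,834.2805
  5       110.00        87.6388       438.1941       2,629.1646
  6       110.00        83.7447       502.4682       3,517.2771
  7       110.00        80.0236       560.1652       4,481.3213
  8     1,110.00       771.6300     6,173.0402      55,557.3617
  Σ                  1,416.2839     8,634.6556      69,984.0249
P = 1,416.2839.
Convexity = Σ t(t+1)·PV / [P·(1+y)²] = 69,984.0249 / (1,416.2839 × 1.095162) = 45.12011.

45.12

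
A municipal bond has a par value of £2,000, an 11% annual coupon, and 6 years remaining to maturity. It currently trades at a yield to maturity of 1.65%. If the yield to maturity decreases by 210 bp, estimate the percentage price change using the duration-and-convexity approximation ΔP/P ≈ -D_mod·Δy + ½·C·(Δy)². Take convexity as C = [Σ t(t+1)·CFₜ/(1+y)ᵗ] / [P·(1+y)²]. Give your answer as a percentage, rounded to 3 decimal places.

+10.941%

With y = 0.0165:
  t   CF        PV=CF/(1+0.0165)^t    t·PV        t(t+1)·PV
  1       220.00       216.4289       216.4289         432.8578
  2       220.00       212.9158       425.8316       1,277.4949
  3       220.00       209.4597       628.3792       2,513.5167
  4       220.00       206.0597       824.2390       4,121.1948
  5       220.00       202.7149     1,013.5747       6,081.4483
  6     2,220.00     2,012.3739    12,074.2434      84,519.7039
  Σ                  3,059.9530    15,182.6968      98,946.2165
P = 3,059.9530; D_Mac = 4.96174 yrs; D_mod = 4.88120 yrs; C = 31.29462.
Duration effect: -4.88120 × (-0.021) = +0.102505
Convexity effect: 0.5 × 31.29462 × (-0.021)² = +0.0069005
ΔP/P ≈ +0.102505 + 0.0069005 = +0.109406 = +10.9406%.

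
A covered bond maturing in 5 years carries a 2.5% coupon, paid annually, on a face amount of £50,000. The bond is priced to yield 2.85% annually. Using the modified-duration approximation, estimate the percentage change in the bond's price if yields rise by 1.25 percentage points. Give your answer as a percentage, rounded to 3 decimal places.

Periodic yield y = 0.0285. Modified duration first:
  t   CF        PV=CF/(1+0.0285)^t    t·PV
  1     1,250.00     1,215.3622     1,215.3622
  2     1,250.00     1,181.6842     2,363.3684
  3     1,250.00     1,148.9394     3,446.8182
  4     1,250.00     1,117.1020     4,468.4080
  5    51,250.00    44,532.0194   222,660.0970
  Σ                 49,195.1072   234,154.0537
P = 49,195.1072; D_Mac = 4.75970 yrs; D_mod = 4.75970/(1+0.0285) = 4.62781 yrs.
ΔP/P ≈ -D_mod · Δy = -4.62781 × (+0.0125) = -0.057848 = -5.7848%.

-5.785%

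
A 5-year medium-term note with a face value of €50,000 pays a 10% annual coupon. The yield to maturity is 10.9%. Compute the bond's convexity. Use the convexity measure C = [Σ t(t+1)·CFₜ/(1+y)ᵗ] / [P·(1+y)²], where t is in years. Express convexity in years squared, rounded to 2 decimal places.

18.96

With y = 0.109:
  t   CF        PV=CF/(1+0.109)^t    t·PV        t(t+1)·PV
  1     5,000.00     4,508.5663     4,508.5663       9,017.1326
  2     5,000.00     4,065.4340     8,130.8679      24,392.6038
  3     5,000.00     3,665.8557    10,997.5671      43,990.2684
  4     5,000.00     3,305.5507    13,222.2027      66,111.0136
  5    55,000.00    32,787.2475   163,936.2374     983,617.4243
  Σ                 48,332.6541   200,795.4414   1,127,128.4427
P = 48,332.6541.
Convexity = Σ t(t+1)·PV / [P·(1+y)²] = 1,127,128.4427 / (48,332.6541 × 1.229881) = 18.96137.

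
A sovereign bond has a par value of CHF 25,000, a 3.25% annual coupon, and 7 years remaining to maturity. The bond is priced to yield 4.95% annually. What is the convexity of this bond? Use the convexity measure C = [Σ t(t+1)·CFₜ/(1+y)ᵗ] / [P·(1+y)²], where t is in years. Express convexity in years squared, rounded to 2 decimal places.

44.44

With y = 0.0495:
  t   CF        PV=CF/(1+0.0495)^t    t·PV        t(t+1)·PV
  1       812.50       774.1782       774.1782       1,548.3564
  2       812.50       737.6638     1,475.3276       4,425.9829
  3       812.50       702.8717     2,108.6150       8,434.4601
  4       812.50       669.7205     2,678.8820      13,394.4102
  5       812.50       638.1329     3,190.6646      19,143.9878
  6       812.50       608.0352     3,648.2111      25,537.4778
  7    25,812.50    18,405.7267   128,840.0868   1,030,720.6940
  Σ                 22,536.3290   142,715.9654   1,103,205.3692
P = 22,536.3290.
Convexity = Σ t(t+1)·PV / [P·(1+y)²] = 1,103,205.3692 / (22,536.3290 × 1.101450) = 44.44351.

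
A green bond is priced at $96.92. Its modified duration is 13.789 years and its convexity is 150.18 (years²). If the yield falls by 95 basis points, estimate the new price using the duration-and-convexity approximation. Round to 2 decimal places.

$110.27

Duration effect: -D_mod·Δy = -13.789 × (-0.0095) = +0.1309955
Convexity effect: ½·C·(Δy)² = 0.5 × 150.18 × (-0.0095)² = +0.0067768725
ΔP/P ≈ +0.1309955 + 0.0067768725 = +0.1377723725
New price ≈ 96.92 × (1 + 0.1377723725) = 110.2728983427.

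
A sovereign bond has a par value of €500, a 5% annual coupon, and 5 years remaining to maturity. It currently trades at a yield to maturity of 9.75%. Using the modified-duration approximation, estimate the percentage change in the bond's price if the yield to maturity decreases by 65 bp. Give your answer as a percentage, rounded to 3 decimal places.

Periodic yield y = 0.0975. Modified duration first:
  t   CF        PV=CF/(1+0.0975)^t    t·PV
  1        25.00        22.7790        22.7790
  2        25.00        20.7554        41.5108
  3        25.00        18.9115        56.7346
  4        25.00        17.2315        68.9258
  5       525.00       329.7134     1,648.5672
  Σ                    409.3909     1,838.5174
P = 409.3909; D_Mac = 4.49086 yrs; D_mod = 4.49086/(1+0.0975) = 4.09190 yrs.
ΔP/P ≈ -D_mod · Δy = -4.09190 × (-0.0065) = +0.026597 = +2.6597%.

+2.660%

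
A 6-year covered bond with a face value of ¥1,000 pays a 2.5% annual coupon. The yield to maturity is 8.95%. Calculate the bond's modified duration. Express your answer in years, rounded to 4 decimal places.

5.1081 years

Periodic yield y = 0.0895. First find Macaulay duration:
  t   CF        PV=CF/(1+0.0895)^t    t·PV
  1        25.00        22.9463        22.9463
  2        25.00        21.0613        42.1226
  3        25.00        19.3312        57.9935
  4        25.00        17.7432        70.9727
  5        25.00        16.2856        81.4280
  6     1,025.00       612.8588     3,677.1531
  Σ                    710.2264     3,952.6162
P = 710.2264; Macaulay duration = 3,952.6162 / 710.2264 = 5.56529 years.
Modified duration = D_Mac / (1 + y) = 5.56529 / 1.0895 = 5.10811 years.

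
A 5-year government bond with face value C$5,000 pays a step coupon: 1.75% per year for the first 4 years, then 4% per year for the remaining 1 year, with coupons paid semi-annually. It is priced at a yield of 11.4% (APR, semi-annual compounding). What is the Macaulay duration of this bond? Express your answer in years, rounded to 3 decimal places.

Periodic yield y = 0.057. Discount each cash flow and weight by its period:
  t   CF        PV=CF/(1+0.057)^t    t·PV
  1        43.75        41.3907        41.3907
  2        43.75        39.1587        78.3174
  3        43.75        37.0470       111.1410
  4        43.75        35.0492       140.1968
  5        43.75        33.1591       165.7956
  6        43.75        31.3710       188.2259
  7        43.75        29.6793       207.7549
  8        43.75        28.0788       224.6302
  9       100.00        60.7191       546.4716
  10    5,100.00     2,929.6808    29,296.8079
  Σ                  3,265.3336    31,000.7320
Price P = Σ PV = 3,265.3336.
Macaulay duration = Σ(t·PV) / P = 31,000.7320 / 3,265.3336 = 9.49389 half-year periods.
In years: 9.49389 / 2 = 4.74695 years.

4.747 years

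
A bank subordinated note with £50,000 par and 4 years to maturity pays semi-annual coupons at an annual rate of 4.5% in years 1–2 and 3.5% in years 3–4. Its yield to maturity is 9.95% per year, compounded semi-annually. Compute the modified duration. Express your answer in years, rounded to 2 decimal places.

3.50 years

Periodic yield y = 0.04975. First find Macaulay duration:
  t   CF        PV=CF/(1+0.04975)^t    t·PV
  1     1,125.00     1,071.6837     1,071.6837
  2     1,125.00     1,020.8942     2,041.7885
  3     1,125.00       972.5118     2,917.5354
  4     1,125.00       926.4223     3,705.6891
  5       875.00       686.4022     3,432.0108
  6       875.00       653.8720     3,923.2321
  7       875.00       622.8836     4,360.1849
  8    50,875.00    34,499.8618   275,998.8946
  Σ                 40,454.5316   297,451.0191
P = 40,454.5316; Macaulay duration = 297,451.0191 / 40,454.5316 = 7.35272 half-year periods = 3.67636 years.
Modified duration = D_Mac / (1 + y) = 3.67636 / 1.04975 = 3.50213 years.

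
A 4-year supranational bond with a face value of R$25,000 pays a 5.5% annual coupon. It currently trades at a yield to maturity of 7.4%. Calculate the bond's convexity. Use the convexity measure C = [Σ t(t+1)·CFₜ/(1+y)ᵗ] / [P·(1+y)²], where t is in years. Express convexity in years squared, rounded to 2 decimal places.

15.54

With y = 0.074:
  t   CF        PV=CF/(1+0.074)^t    t·PV        t(t+1)·PV
  1     1,375.00     1,280.2607     1,280.2607       2,560.5214
  2     1,375.00     1,192.0491     2,384.0982       7,152.2945
  3     1,375.00     1,109.9153     3,329.7460      13,318.9841
  4    26,375.00    19,823.2721    79,293.0885     396,465.4425
  Σ                 23,405.4973    86,287.1934     419,497.2425
P = 23,405.4973.
Convexity = Σ t(t+1)·PV / [P·(1+y)²] = 419,497.2425 / (23,405.4973 × 1.153476) = 15.53827.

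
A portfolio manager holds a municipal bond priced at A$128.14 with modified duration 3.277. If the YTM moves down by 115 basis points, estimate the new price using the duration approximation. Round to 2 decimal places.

Duration approximation: ΔP/P ≈ -D_mod · Δy = -3.277 × (-0.0115) = +0.0376855.
New price ≈ 128.14 × (1 + 0.0376855) = 132.96901997.

A$132.97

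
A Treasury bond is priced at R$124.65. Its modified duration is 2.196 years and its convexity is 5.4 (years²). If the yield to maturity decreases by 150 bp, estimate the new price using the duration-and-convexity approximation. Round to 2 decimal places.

R$128.83

Duration effect: -D_mod·Δy = -2.196 × (-0.015) = +0.032940
Convexity effect: ½·C·(Δy)² = 0.5 × 5.4 × (-0.015)² = +0.0006075
ΔP/P ≈ +0.032940 + 0.0006075 = +0.0335475
New price ≈ 124.65 × (1 + 0.0335475) = 128.831695875.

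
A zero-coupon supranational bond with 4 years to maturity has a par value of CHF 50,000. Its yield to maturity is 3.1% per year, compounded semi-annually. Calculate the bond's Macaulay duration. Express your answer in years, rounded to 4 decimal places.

4.0000 years

A zero-coupon bond has a single cash flow at maturity, so its Macaulay duration equals its maturity: 4 years.
(Equivalently: 8 semi-annual periods ÷ 2 = 4 years.)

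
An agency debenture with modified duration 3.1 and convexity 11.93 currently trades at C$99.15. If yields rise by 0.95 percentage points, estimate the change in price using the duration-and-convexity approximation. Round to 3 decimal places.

Duration effect: -D_mod·Δy = -3.1 × (+0.0095) = -0.029450
Convexity effect: ½·C·(Δy)² = 0.5 × 11.93 × (0.0095)² = +0.00053834125
ΔP/P ≈ -0.029450 + 0.00053834125 = -0.02891165875
ΔP ≈ 99.15 × (-0.02891165875) = -2.8665909650625.

-C$2.867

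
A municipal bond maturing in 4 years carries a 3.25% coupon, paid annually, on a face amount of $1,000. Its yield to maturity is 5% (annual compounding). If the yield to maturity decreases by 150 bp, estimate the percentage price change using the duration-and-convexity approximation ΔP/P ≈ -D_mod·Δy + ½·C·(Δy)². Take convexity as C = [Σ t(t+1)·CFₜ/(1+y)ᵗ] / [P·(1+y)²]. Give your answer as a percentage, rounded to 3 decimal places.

With y = 0.05:
  t   CF        PV=CF/(1+0.05)^t    t·PV        t(t+1)·PV
  1        32.50        30.9524        30.9524          61.9048
  2        32.50        29.4785        58.9569         176.8707
  3        32.50        28.0747        84.2242         336.8967
  4     1,032.50       849.4403     3,397.7612      16,988.8061
  Σ                    937.9459     3,571.8947      17,564.4783
P = 937.9459; D_Mac = 3.80821 yrs; D_mod = 3.62687 yrs; C = 16.98552.
Duration effect: -3.62687 × (-0.015) = +0.054403
Convexity effect: 0.5 × 16.98552 × (-0.015)² = +0.0019109
ΔP/P ≈ +0.054403 + 0.0019109 = +0.056314 = +5.6314%.

+5.631%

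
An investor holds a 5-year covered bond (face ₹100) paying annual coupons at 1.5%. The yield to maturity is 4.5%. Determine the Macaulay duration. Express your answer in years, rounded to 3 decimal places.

Periodic yield y = 0.045. Discount each cash flow and weight by its year:
  t   CF        PV=CF/(1+0.045)^t    t·PV
  1         1.50         1.4354         1.4354
  2         1.50         1.3736         2.7472
  3         1.50         1.3144         3.9433
  4         1.50         1.2578         5.0314
  5       101.50        81.4488       407.2439
  Σ                     86.8301       420.4012
Price P = Σ PV = 86.8301.
Macaulay duration = Σ(t·PV) / P = 420.4012 / 86.8301 = 4.84165 years.

4.842 years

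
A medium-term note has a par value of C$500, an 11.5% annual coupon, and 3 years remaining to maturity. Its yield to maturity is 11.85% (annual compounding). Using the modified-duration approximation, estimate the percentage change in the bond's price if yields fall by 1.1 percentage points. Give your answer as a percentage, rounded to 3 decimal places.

+2.655%

Periodic yield y = 0.1185. Modified duration first:
  t   CF        PV=CF/(1+0.1185)^t    t·PV
  1        57.50        51.4081        51.4081
  2        57.50        45.9617        91.9234
  3       557.50       398.4161     1,195.2484
  Σ                    495.7859     1,338.5799
P = 495.7859; D_Mac = 2.69991 yrs; D_mod = 2.69991/(1+0.1185) = 2.41387 yrs.
ΔP/P ≈ -D_mod · Δy = -2.41387 × (-0.011) = +0.026553 = +2.6553%.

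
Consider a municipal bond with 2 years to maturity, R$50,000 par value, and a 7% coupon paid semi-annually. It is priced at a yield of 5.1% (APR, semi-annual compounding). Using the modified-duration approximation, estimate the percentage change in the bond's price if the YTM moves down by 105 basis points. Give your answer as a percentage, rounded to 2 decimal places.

Periodic yield y = 0.0255. Modified duration first:
  t   CF        PV=CF/(1+0.0255)^t    t·PV
  1     1,750.00     1,706.4846     1,706.4846
  2     1,750.00     1,664.0513     3,328.1027
  3     1,750.00     1,622.6732     4,868.0195
  4    51,750.00    46,791.5784   187,166.3136
  Σ                 51,784.7875   197,068.9204
P = 51,784.7875; D_Mac = 3.80554 half-year periods = 1.90277 yrs; D_mod = 1.90277/(1+0.0255) = 1.85545 yrs.
ΔP/P ≈ -D_mod · Δy = -1.85545 × (-0.0105) = +0.019482 = +1.9482%.

+1.95%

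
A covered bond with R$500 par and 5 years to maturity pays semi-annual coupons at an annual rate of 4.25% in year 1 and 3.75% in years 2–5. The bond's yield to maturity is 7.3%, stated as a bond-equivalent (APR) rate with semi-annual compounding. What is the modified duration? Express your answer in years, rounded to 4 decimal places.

4.3841 years

Periodic yield y = 0.0365. First find Macaulay duration:
  t   CF        PV=CF/(1+0.0365)^t    t·PV
  1       10.625        10.2508        10.2508
  2       10.625         9.8899        19.7797
  3        9.375         8.4191        25.2572
  4        9.375         8.1226        32.4903
  5        9.375         7.8365        39.1827
  6        9.375         7.5606        45.3635
  7        9.375         7.2943        51.0604
  8        9.375         7.0375        56.2998
  9        9.375         6.7897        61.1069
  10     509.375       355.9136     3,559.1358
  Σ                    429.1145     3,899.9272
P = 429.1145; Macaulay duration = 3,899.9272 / 429.1145 = 9.08831 half-year periods = 4.54416 years.
Modified duration = D_Mac / (1 + y) = 4.54416 / 1.0365 = 4.38414 years.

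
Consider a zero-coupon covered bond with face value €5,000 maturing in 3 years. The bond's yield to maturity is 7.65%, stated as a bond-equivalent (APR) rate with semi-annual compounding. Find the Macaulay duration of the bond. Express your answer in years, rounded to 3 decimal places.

A zero-coupon bond has a single cash flow at maturity, so its Macaulay duration equals its maturity: 3 years.
(Equivalently: 6 semi-annual periods ÷ 2 = 3 years.)

3.000 years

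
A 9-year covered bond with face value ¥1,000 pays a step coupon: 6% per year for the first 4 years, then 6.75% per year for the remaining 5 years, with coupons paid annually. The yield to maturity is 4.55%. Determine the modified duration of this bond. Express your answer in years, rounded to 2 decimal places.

6.98 years

Periodic yield y = 0.0455. First find Macaulay duration:
  t   CF        PV=CF/(1+0.0455)^t    t·PV
  1        60.00        57.3888        57.3888
  2        60.00        54.8913       109.7825
  3        60.00        52.5024       157.5072
  4        60.00        50.2175       200.8700
  5        67.50        54.0360       270.1802
  6        67.50        51.6844       310.1065
  7        67.50        49.4351       346.0458
  8        67.50        47.2837       378.2696
  9     1,067.50       715.2396     6,437.1564
  Σ                  1,132.6788     8,267.3070
P = 1,132.6788; Macaulay duration = 8,267.3070 / 1,132.6788 = 7.29890 years.
Modified duration = D_Mac / (1 + y) = 7.29890 / 1.0455 = 6.98125 years.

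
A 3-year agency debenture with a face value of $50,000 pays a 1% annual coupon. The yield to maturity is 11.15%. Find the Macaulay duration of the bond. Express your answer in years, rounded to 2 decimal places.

2.97 years

Periodic yield y = 0.1115. Discount each cash flow and weight by its year:
  t   CF        PV=CF/(1+0.1115)^t    t·PV
  1       500.00       449.8426       449.8426
  2       500.00       404.7166       809.4333
  3    50,500.00    36,775.8718   110,327.6155
  Σ                 37,630.4310   111,586.8913
Price P = Σ PV = 37,630.4310.
Macaulay duration = Σ(t·PV) / P = 111,586.8913 / 37,630.4310 = 2.96534 years.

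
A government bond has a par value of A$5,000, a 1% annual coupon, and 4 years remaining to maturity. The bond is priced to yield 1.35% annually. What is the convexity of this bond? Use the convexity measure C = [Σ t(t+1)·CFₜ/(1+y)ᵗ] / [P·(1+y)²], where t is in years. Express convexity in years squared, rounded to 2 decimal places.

19.09

With y = 0.0135:
  t   CF        PV=CF/(1+0.0135)^t    t·PV        t(t+1)·PV
  1        50.00        49.3340        49.3340          98.6680
  2        50.00        48.6769        97.3537         292.0611
  3        50.00        48.0285       144.0854         576.3416
  4     5,050.00     4,786.2609    19,145.0435      95,725.2175
  Σ                  4,932.3002    19,435.8166      96,692.2882
P = 4,932.3002.
Convexity = Σ t(t+1)·PV / [P·(1+y)²] = 96,692.2882 / (4,932.3002 × 1.027182) = 19.08512.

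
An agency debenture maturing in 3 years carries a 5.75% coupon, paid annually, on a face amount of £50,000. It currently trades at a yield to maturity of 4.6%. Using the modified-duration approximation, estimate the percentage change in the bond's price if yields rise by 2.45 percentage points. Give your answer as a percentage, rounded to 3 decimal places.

-6.658%

Periodic yield y = 0.046. Modified duration first:
  t   CF        PV=CF/(1+0.046)^t    t·PV
  1     2,875.00     2,748.5660     2,748.5660
  2     2,875.00     2,627.6921     5,255.3843
  3    52,875.00    46,201.4203   138,604.2610
  Σ                 51,577.6784   146,608.2112
P = 51,577.6784; D_Mac = 2.84247 yrs; D_mod = 2.84247/(1+0.046) = 2.71747 yrs.
ΔP/P ≈ -D_mod · Δy = -2.71747 × (+0.0245) = -0.066578 = -6.6578%.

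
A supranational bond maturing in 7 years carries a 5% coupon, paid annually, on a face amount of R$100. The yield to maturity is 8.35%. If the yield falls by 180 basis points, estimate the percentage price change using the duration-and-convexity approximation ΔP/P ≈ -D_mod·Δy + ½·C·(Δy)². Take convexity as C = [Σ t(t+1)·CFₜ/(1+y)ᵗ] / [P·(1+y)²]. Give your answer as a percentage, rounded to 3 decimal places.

With y = 0.0835:
  t   CF        PV=CF/(1+0.0835)^t    t·PV        t(t+1)·PV
  1         5.00         4.6147         4.6147           9.2293
  2         5.00         4.2590         8.5181          25.5543
  3         5.00         3.9308        11.7925          47.1699
  4         5.00         3.6279        14.5116          72.5578
  5         5.00         3.3483        16.7415         100.4492
  6         5.00         3.0903        18.5416         129.7914
  7       105.00        59.8945       419.2614       3,354.0916
  Σ                     82.7655       493.9814       3,738.8435
P = 82.7655; D_Mac = 5.96845 yrs; D_mod = 5.50849 yrs; C = 38.47956.
Duration effect: -5.50849 × (-0.018) = +0.099153
Convexity effect: 0.5 × 38.47956 × (-0.018)² = +0.0062337
ΔP/P ≈ +0.099153 + 0.0062337 = +0.105386 = +10.5386%.

+10.539%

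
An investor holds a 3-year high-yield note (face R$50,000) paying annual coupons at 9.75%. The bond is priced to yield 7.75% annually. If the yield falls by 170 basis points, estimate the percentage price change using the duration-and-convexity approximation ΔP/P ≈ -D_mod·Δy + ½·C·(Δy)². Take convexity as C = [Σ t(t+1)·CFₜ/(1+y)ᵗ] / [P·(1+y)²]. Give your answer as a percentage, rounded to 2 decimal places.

+4.47%

With y = 0.0775:
  t   CF        PV=CF/(1+0.0775)^t    t·PV        t(t+1)·PV
  1     4,875.00     4,524.3619     4,524.3619       9,048.7239
  2     4,875.00     4,198.9438     8,397.8876      25,193.6628
  3    54,875.00    43,865.4609   131,596.3827     526,385.5306
  Σ                 52,588.7666   144,518.6322     560,627.9173
P = 52,588.7666; D_Mac = 2.74809 yrs; D_mod = 2.55043 yrs; C = 9.18221.
Duration effect: -2.55043 × (-0.017) = +0.043357
Convexity effect: 0.5 × 9.18221 × (-0.017)² = +0.0013268
ΔP/P ≈ +0.043357 + 0.0013268 = +0.044684 = +4.4684%.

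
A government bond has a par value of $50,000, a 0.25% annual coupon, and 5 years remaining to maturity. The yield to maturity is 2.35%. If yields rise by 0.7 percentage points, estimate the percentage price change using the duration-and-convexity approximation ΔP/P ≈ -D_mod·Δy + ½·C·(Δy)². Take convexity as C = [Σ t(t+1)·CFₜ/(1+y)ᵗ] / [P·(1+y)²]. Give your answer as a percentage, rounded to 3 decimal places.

With y = 0.0235:
  t   CF        PV=CF/(1+0.0235)^t    t·PV        t(t+1)·PV
  1       125.00       122.1299       122.1299         244.2599
  2       125.00       119.3258       238.6516         715.9547
  3       125.00       116.5860       349.7581       1,399.0322
  4       125.00       113.9092       455.6366       2,278.1831
  5    50,125.00    44,628.7940   223,143.9698   1,338,863.8186
  Σ                 45,100.7449   224,310.1460   1,343,501.2485
P = 45,100.7449; D_Mac = 4.97354 yrs; D_mod = 4.85934 yrs; C = 28.43667.
Duration effect: -4.85934 × (+0.007) = -0.034015
Convexity effect: 0.5 × 28.43667 × (0.007)² = +0.0006967
ΔP/P ≈ -0.034015 + 0.0006967 = -0.033319 = -3.3319%.

-3.332%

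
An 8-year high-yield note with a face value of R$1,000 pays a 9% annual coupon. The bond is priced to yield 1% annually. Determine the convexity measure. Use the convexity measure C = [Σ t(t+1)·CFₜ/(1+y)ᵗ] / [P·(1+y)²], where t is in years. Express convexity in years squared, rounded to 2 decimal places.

With y = 0.01:
  t   CF        PV=CF/(1+0.01)^t    t·PV        t(t+1)·PV
  1        90.00        89.1089        89.1089         178.2178
  2        90.00        88.2266       176.4533         529.3599
  3        90.00        87.3531       262.0593       1,048.2374
  4        90.00        86.4882       345.9529       1,729.7646
  5        90.00        85.6319       428.1596       2,568.9574
  6        90.00        84.7841       508.7044       3,560.9310
  7        90.00        83.9446       587.6124       4,700.8990
  8     1,090.00     1,006.5967     8,052.7737      72,474.9633
  Σ                  1,612.1342    10,450.8245      86,791.3303
P = 1,612.1342.
Convexity = Σ t(t+1)·PV / [P·(1+y)²] = 86,791.3303 / (1,612.1342 × 1.020100) = 52.77551.

52.78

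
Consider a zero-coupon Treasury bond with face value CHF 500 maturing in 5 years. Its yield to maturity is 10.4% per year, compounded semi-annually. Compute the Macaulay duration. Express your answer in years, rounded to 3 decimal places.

A zero-coupon bond has a single cash flow at maturity, so its Macaulay duration equals its maturity: 5 years.
(Equivalently: 10 semi-annual periods ÷ 2 = 5 years.)

5.000 years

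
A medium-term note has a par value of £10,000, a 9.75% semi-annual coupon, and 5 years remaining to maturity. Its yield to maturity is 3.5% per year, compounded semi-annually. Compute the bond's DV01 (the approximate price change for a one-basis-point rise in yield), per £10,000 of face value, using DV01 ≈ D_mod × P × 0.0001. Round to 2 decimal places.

Periodic yield y = 0.0175.
  t   CF        PV=CF/(1+0.0175)^t    t·PV
  1       487.50       479.1155       479.1155
  2       487.50       470.8752       941.7503
  3       487.50       462.7766     1,388.3297
  4       487.50       454.8173     1,819.2691
  5       487.50       446.9949     2,234.9743
  6       487.50       439.3070     2,635.8419
  7       487.50       431.7513     3,022.2594
  8       487.50       424.3256     3,394.6051
  9       487.50       417.0277     3,753.2489
  10   10,487.50     8,817.1412    88,171.4118
  Σ                 12,844.1322   107,840.8061
P = 12,844.1322; D_Mac = 8.39611 half-year periods = 4.19806 yrs; D_mod = 4.12585 yrs.
DV01 ≈ 4.12585 × 12,844.1322 × 0.0001 = 5.299303.

£5.30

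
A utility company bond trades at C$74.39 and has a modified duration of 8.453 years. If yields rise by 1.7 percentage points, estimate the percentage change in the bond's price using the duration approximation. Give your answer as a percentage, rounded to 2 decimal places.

Duration approximation: ΔP/P ≈ -D_mod · Δy = -8.453 × (+0.017) = -0.143701.
As a percentage: -14.3701%.

-14.37%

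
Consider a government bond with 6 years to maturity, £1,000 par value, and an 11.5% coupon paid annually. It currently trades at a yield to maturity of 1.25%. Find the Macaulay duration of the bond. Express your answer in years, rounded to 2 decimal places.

4.95 years

Periodic yield y = 0.0125. Discount each cash flow and weight by its year:
  t   CF        PV=CF/(1+0.0125)^t    t·PV
  1       115.00       113.5802       113.5802
  2       115.00       112.1780       224.3560
  3       115.00       110.7931       332.3793
  4       115.00       109.4253       437.7012
  5       115.00       108.0744       540.3718
  6     1,115.00     1,034.9150     6,209.4899
  Σ                  1,588.9660     7,857.8785
Price P = Σ PV = 1,588.9660.
Macaulay duration = Σ(t·PV) / P = 7,857.8785 / 1,588.9660 = 4.94528 years.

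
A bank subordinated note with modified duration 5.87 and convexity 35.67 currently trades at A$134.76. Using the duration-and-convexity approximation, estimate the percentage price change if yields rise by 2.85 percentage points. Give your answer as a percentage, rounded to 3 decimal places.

Duration effect: -D_mod·Δy = -5.87 × (+0.0285) = -0.167295
Convexity effect: ½·C·(Δy)² = 0.5 × 35.67 × (0.0285)² = +0.01448647875
ΔP/P ≈ -0.167295 + 0.01448647875 = -0.15280852125
= -15.280852125%.

-15.281%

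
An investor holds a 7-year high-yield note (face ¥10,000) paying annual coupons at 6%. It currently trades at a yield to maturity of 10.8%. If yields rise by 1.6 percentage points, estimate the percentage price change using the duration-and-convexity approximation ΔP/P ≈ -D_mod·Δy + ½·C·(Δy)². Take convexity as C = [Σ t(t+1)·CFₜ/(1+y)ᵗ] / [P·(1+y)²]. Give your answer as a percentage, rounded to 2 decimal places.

-7.85%

With y = 0.108:
  t   CF        PV=CF/(1+0.108)^t    t·PV        t(t+1)·PV
  1       600.00       541.5162       541.5162       1,083.0325
  2       600.00       488.7331       977.4661       2,932.3984
  3       600.00       441.0948     1,323.2845       5,293.1380
  4       600.00       398.1000     1,592.4001       7,962.0006
  5       600.00       359.2961     1,796.4803      10,778.8816
  6       600.00       324.2744     1,945.6465      13,619.5255
  7    10,600.00     5,170.4405    36,193.0833     289,544.6665
  Σ                  7,723.4551    44,369.8771     331,213.6432
P = 7,723.4551; D_Mac = 5.74482 yrs; D_mod = 5.18486 yrs; C = 34.93149.
Duration effect: -5.18486 × (+0.016) = -0.082958
Convexity effect: 0.5 × 34.93149 × (0.016)² = +0.0044712
ΔP/P ≈ -0.082958 + 0.0044712 = -0.078486 = -7.8486%.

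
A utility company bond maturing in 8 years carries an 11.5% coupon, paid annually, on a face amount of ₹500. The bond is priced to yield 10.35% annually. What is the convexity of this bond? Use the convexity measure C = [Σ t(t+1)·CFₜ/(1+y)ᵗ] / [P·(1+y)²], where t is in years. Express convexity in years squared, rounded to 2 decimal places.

With y = 0.1035:
  t   CF        PV=CF/(1+0.1035)^t    t·PV        t(t+1)·PV
  1        57.50        52.1069        52.1069         104.2139
  2        57.50        47.2197        94.4394         283.3182
  3        57.50        42.7908       128.3725         513.4901
  4        57.50        38.7774       155.1095         775.5477
  5        57.50        35.1404       175.7018       1,054.2107
  6        57.50        31.8445       191.0667       1,337.4671
  7        57.50        28.8577       202.0038       1,616.0303
  8       557.50       253.5515     2,028.4119      18,255.7075
  Σ                    530.2888     3,027.2126      23,939.9854
P = 530.2888.
Convexity = Σ t(t+1)·PV / [P·(1+y)²] = 23,939.9854 / (530.2888 × 1.217712) = 37.07377.

37.07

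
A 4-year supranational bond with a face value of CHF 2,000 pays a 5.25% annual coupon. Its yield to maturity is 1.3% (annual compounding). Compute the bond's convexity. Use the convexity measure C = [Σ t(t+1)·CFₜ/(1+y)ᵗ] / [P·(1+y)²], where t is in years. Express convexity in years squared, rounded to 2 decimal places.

17.75

With y = 0.013:
  t   CF        PV=CF/(1+0.013)^t    t·PV        t(t+1)·PV
  1       105.00       103.6525       103.6525         207.3050
  2       105.00       102.3223       204.6447         613.9340
  3       105.00       101.0092       303.0276       1,212.1105
  4     2,105.00     1,999.0070     7,996.0281      39,980.1404
  Σ                  2,305.9911     8,607.3529      42,013.4898
P = 2,305.9911.
Convexity = Σ t(t+1)·PV / [P·(1+y)²] = 42,013.4898 / (2,305.9911 × 1.026169) = 17.75466.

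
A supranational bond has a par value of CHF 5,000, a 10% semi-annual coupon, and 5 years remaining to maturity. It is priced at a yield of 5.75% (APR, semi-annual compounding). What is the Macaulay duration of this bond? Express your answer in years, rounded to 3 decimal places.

Periodic yield y = 0.02875. Discount each cash flow and weight by its period:
  t   CF        PV=CF/(1+0.02875)^t    t·PV
  1       250.00       243.0134       243.0134
  2       250.00       236.2220       472.4440
  3       250.00       229.6204       688.8612
  4       250.00       223.2033       892.8132
  5       250.00       216.9655     1,084.8277
  6       250.00       210.9021     1,265.4126
  7       250.00       205.0081     1,435.0569
  8       250.00       199.2789     1,594.2309
  9       250.00       193.7097     1,743.3873
  10    5,250.00     3,954.2199    39,542.1993
  Σ                  5,912.1433    48,962.2465
Price P = Σ PV = 5,912.1433.
Macaulay duration = Σ(t·PV) / P = 48,962.2465 / 5,912.1433 = 8.28164 half-year periods.
In years: 8.28164 / 2 = 4.14082 years.

4.141 years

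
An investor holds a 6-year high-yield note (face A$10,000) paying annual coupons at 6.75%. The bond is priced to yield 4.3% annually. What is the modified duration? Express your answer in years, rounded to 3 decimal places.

Periodic yield y = 0.043. First find Macaulay duration:
  t   CF        PV=CF/(1+0.043)^t    t·PV
  1       675.00       647.1716       647.1716
  2       675.00       620.4905     1,240.9811
  3       675.00       594.9094     1,784.7283
  4       675.00       570.3830     2,281.5318
  5       675.00       546.8676     2,734.3382
  6    10,675.00     8,292.0523    49,752.3139
  Σ                 11,271.8745    58,441.0649
P = 11,271.8745; Macaulay duration = 58,441.0649 / 11,271.8745 = 5.18468 years.
Modified duration = D_Mac / (1 + y) = 5.18468 / 1.043 = 4.97093 years.

4.971 years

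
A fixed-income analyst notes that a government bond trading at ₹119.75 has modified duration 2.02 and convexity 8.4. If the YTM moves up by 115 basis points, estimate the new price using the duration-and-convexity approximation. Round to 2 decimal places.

₹117.03

Duration effect: -D_mod·Δy = -2.02 × (+0.0115) = -0.023230
Convexity effect: ½·C·(Δy)² = 0.5 × 8.4 × (0.0115)² = +0.00055545
ΔP/P ≈ -0.023230 + 0.00055545 = -0.02267455
New price ≈ 119.75 × (1 - 0.02267455) = 117.0347226375.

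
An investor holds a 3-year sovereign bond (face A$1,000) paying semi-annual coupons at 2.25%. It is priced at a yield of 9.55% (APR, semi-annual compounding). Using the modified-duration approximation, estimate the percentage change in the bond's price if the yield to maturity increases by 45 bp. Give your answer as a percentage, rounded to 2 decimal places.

-1.25%

Periodic yield y = 0.04775. Modified duration first:
  t   CF        PV=CF/(1+0.04775)^t    t·PV
  1        11.25        10.7373        10.7373
  2        11.25        10.2480        20.4959
  3        11.25         9.7809        29.3427
  4        11.25         9.3352        37.3406
  5        11.25         8.9097        44.5486
  6     1,011.25       764.3856     4,586.3138
  Σ                    813.3967     4,728.7790
P = 813.3967; D_Mac = 5.81362 half-year periods = 2.90681 yrs; D_mod = 2.90681/(1+0.04775) = 2.77434 yrs.
ΔP/P ≈ -D_mod · Δy = -2.77434 × (+0.0045) = -0.012485 = -1.2485%.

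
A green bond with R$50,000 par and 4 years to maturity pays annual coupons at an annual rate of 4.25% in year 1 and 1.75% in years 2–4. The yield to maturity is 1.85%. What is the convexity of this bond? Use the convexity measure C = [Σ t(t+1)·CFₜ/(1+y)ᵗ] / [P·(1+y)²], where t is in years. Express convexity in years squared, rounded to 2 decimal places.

18.22

With y = 0.0185:
  t   CF        PV=CF/(1+0.0185)^t    t·PV        t(t+1)·PV
  1     2,125.00     2,086.4016     2,086.4016       4,172.8031
  2       875.00       843.5017     1,687.0035       5,061.0105
  3       875.00       828.1804     2,484.5412       9,938.1649
  4    50,875.00    47,278.1298   189,112.5193     945,562.5965
  Σ                 51,036.2136   195,370.4656     964,734.5751
P = 51,036.2136.
Convexity = Σ t(t+1)·PV / [P·(1+y)²] = 964,734.5751 / (51,036.2136 × 1.037342) = 18.22247.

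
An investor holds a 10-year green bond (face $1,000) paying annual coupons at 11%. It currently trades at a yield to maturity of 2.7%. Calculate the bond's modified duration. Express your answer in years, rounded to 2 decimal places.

7.19 years

Periodic yield y = 0.027. First find Macaulay duration:
  t   CF        PV=CF/(1+0.027)^t    t·PV
  1       110.00       107.1081       107.1081
  2       110.00       104.2922       208.5844
  3       110.00       101.5503       304.6510
  4       110.00        98.8806       395.5222
  5       110.00        96.2810       481.4049
  6       110.00        93.7497       562.4984
  7       110.00        91.2850       638.9952
  8       110.00        88.8851       711.0811
  9       110.00        86.5483       778.9350
  10    1,110.00       850.3908     8,503.9078
  Σ                  1,718.9711    12,692.6880
P = 1,718.9711; Macaulay duration = 12,692.6880 / 1,718.9711 = 7.38389 years.
Modified duration = D_Mac / (1 + y) = 7.38389 / 1.027 = 7.18976 years.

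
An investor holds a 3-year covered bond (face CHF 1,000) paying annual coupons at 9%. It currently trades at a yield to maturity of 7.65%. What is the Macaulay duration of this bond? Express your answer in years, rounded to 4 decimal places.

2.7634 years

Periodic yield y = 0.0765. Discount each cash flow and weight by its year:
  t   CF        PV=CF/(1+0.0765)^t    t·PV
  1        90.00        83.6043        83.6043
  2        90.00        77.6630       155.3261
  3     1,090.00       873.7444     2,621.2331
  Σ                  1,035.0117     2,860.1635
Price P = Σ PV = 1,035.0117.
Macaulay duration = Σ(t·PV) / P = 2,860.1635 / 1,035.0117 = 2.76341 years.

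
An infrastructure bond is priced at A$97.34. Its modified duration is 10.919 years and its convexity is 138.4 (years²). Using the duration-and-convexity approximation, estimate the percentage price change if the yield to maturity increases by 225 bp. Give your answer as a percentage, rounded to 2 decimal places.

-21.06%

Duration effect: -D_mod·Δy = -10.919 × (+0.0225) = -0.2456775
Convexity effect: ½·C·(Δy)² = 0.5 × 138.4 × (0.0225)² = +0.0350325
ΔP/P ≈ -0.2456775 + 0.0350325 = -0.210645
= -21.0645%.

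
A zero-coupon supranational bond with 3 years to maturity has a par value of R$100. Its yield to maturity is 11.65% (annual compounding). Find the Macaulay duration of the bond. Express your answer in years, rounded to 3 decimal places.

A zero-coupon bond has a single cash flow at maturity, so its Macaulay duration equals its maturity: 3 years.

3.000 years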